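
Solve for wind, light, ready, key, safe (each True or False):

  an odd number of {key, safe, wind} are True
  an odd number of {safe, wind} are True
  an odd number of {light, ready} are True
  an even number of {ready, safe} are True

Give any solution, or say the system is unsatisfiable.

wind: True, light: True, ready: False, key: False, safe: False

{key, safe, wind}: 1 true → odd ✓
{safe, wind}: 1 true → odd ✓
{light, ready}: 1 true → odd ✓
{ready, safe}: 0 true → even ✓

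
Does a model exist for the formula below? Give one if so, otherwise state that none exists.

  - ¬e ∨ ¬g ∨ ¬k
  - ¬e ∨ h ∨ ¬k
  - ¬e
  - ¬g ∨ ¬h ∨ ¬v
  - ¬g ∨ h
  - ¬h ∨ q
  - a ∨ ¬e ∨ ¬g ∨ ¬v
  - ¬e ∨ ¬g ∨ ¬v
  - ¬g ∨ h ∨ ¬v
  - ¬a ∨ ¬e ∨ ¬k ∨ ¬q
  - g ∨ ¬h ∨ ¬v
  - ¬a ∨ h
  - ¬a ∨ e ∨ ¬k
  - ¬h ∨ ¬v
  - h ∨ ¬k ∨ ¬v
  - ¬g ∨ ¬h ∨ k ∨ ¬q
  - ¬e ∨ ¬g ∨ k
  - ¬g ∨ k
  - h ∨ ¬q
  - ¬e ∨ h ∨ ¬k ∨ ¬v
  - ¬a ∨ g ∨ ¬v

Unit clause (¬e) forces e = False.
Set h = False.
  then (¬g ∨ h) forces g = False.
  then (¬a ∨ h) forces a = False.
  then (h ∨ ¬q) forces q = False.
Set k = True.
  then (h ∨ ¬k ∨ ¬v) forces v = False.
All clauses satisfied.

h=F, q=F, k=T, v=F, a=F, e=F, g=F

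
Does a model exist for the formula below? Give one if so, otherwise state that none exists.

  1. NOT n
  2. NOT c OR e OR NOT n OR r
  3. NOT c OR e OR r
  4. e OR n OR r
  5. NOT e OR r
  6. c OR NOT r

e = False, c = True, r = True, n = False

Unit clause (NOT n) forces n = False.
Set e = False.
  then (e OR n OR r) forces r = True.
  then (c OR NOT r) forces c = True.
All clauses satisfied.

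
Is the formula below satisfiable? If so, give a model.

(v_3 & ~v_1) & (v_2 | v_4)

v_1 = False; v_2 = True; v_3 = True; v_4 = True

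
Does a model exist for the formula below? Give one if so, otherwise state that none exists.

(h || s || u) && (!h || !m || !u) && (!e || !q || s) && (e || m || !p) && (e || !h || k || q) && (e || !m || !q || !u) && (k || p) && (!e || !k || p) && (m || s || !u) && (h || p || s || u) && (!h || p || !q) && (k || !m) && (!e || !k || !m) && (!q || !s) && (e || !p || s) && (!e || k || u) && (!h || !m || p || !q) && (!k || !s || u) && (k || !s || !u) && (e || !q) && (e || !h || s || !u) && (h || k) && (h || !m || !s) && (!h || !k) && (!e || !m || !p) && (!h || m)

p = False, q = False, h = False, e = False, s = False, m = True, u = True, k = True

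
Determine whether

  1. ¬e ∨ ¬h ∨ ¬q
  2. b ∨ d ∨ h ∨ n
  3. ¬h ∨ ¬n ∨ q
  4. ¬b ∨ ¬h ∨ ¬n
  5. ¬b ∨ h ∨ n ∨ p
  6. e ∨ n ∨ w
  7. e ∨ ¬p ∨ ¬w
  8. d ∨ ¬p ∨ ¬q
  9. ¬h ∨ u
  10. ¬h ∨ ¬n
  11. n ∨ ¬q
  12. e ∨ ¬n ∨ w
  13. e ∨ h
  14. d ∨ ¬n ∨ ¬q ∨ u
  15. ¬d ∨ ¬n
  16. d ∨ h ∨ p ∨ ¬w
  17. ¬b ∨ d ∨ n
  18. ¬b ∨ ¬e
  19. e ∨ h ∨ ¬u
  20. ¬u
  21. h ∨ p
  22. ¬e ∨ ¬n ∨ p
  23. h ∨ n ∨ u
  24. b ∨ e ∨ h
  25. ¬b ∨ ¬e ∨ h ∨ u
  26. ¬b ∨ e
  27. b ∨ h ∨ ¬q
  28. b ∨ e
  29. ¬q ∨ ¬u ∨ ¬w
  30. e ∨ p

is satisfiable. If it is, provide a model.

Unit clause (¬u) forces u = False.
In (¬h ∨ u) only ¬h is left, so h = False.
In (e ∨ h) only e is left, so e = True.
In (¬b ∨ ¬e) only ¬b is left, so b = False.
In (h ∨ p) only p is left, so p = True.
In (h ∨ n ∨ u) only n is left, so n = True.
In (b ∨ h ∨ ¬q) only ¬q is left, so q = False.
In (¬d ∨ ¬n) only ¬d is left, so d = False.
Set w = True.
All clauses satisfied.

u: False; w: True; d: False; n: True; e: True; b: False; p: True; h: False; q: False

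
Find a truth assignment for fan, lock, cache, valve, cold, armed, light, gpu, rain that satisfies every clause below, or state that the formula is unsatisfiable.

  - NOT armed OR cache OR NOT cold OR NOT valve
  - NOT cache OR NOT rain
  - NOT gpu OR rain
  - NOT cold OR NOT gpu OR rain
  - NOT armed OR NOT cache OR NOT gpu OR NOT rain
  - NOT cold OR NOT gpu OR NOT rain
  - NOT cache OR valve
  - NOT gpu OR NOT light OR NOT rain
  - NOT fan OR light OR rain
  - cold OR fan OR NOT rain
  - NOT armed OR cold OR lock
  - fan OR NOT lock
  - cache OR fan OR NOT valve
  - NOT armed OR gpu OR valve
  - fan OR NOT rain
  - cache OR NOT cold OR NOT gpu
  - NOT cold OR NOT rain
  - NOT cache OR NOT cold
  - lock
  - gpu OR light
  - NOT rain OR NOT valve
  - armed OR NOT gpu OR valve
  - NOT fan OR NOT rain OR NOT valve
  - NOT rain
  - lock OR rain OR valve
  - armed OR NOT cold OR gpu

fan: True, lock: True, cache: True, valve: True, cold: False, armed: True, light: True, gpu: False, rain: False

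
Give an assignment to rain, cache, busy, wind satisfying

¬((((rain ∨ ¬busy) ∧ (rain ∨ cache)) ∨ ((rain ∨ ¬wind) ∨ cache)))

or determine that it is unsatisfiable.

rain=F, cache=F, busy=T, wind=T

  ¬((((rain ∨ ¬busy) ∧ (rain ∨ cache)) ∨ ((rain ∨ ¬wind) ∨ cache))) = True
    ((rain ∨ ¬busy) ∧ (rain ∨ cache)) ∨ ((rain ∨ ¬wind) ∨ cache) = False
      (rain ∨ ¬busy) ∧ (rain ∨ cache) = False
        rain ∨ ¬busy = False
          ¬busy = False
        rain ∨ cache = False
      (rain ∨ ¬wind) ∨ cache = False
        rain ∨ ¬wind = False
          ¬wind = False
The formula evaluates to True.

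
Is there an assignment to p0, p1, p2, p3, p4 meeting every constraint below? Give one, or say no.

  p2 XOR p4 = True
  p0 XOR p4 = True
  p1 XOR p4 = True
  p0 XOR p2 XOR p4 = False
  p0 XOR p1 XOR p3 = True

p0=T; p1=T; p2=T; p3=T; p4=F

p2 XOR p4 = T XOR F = True ✓
p0 XOR p4 = T XOR F = True ✓
p1 XOR p4 = T XOR F = True ✓
p0 XOR p2 XOR p4 = T XOR T XOR F = False ✓
p0 XOR p1 XOR p3 = T XOR T XOR T = True ✓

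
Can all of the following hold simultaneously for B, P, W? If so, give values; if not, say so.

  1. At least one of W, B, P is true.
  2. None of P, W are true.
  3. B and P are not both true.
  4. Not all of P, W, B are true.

B = True, P = False, W = False

  (1) {W, B, P}: 1 true — at least one ✓
  (2) {P, W}: 0 true — none ✓
  (3) B=T, P=F — not both ✓
  (4) {P, W, B}: 1/3 true — not all ✓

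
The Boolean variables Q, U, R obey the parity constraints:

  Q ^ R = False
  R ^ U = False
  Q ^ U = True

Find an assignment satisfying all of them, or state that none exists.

No satisfying assignment exists.

Adding constraints 1, 2, 3 mod 2: every variable appears an even number of times on the left, so the left side is 0.
But the right sides sum to 1 (mod 2). 0 ≠ 1 — the system is inconsistent.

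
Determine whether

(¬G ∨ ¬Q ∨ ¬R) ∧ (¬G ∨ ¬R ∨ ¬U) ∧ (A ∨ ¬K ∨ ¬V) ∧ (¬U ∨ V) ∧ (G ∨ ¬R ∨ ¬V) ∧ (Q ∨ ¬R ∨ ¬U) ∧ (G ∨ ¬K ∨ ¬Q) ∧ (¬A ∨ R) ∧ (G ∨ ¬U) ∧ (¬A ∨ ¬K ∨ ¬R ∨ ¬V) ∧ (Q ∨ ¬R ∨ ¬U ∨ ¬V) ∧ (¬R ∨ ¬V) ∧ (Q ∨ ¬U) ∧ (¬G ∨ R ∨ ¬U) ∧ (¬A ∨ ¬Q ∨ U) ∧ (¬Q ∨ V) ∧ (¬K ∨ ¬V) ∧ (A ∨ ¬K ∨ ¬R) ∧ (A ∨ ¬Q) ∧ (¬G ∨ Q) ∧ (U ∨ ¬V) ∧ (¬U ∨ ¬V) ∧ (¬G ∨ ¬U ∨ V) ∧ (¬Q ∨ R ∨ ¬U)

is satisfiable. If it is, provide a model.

A = True; K = False; R = True; V = False; Q = False; G = False; U = False

Set A = True.
  then (¬A ∨ R) forces R = True.
  then (¬R ∨ ¬V) forces V = False.
  then (¬Q ∨ V) forces Q = False.
  then (¬G ∨ Q) forces G = False.
  then (¬U ∨ V) forces U = False.
Set K = False.
All clauses satisfied.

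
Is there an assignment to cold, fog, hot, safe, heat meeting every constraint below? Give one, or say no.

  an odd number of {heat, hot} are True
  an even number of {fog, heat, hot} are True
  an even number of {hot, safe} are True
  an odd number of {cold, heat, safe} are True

cold: False; fog: True; hot: True; safe: True; heat: False

{heat, hot}: 1 true → odd ✓
{fog, heat, hot}: 2 true → even ✓
{hot, safe}: 2 true → even ✓
{cold, heat, safe}: 1 true → odd ✓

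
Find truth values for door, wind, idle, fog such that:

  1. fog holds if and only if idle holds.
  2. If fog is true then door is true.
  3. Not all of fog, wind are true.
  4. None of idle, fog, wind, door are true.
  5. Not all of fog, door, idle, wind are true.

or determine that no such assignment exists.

door = False; wind = False; idle = False; fog = False

  (1) fog=F, idle=F — same ✓
  (2) fog=F ⇒ door: vacuous ✓
  (3) {fog, wind}: 0/2 true — not all ✓
  (4) {idle, fog, wind, door}: 0 true — none ✓
  (5) {fog, door, idle, wind}: 0/4 true — not all ✓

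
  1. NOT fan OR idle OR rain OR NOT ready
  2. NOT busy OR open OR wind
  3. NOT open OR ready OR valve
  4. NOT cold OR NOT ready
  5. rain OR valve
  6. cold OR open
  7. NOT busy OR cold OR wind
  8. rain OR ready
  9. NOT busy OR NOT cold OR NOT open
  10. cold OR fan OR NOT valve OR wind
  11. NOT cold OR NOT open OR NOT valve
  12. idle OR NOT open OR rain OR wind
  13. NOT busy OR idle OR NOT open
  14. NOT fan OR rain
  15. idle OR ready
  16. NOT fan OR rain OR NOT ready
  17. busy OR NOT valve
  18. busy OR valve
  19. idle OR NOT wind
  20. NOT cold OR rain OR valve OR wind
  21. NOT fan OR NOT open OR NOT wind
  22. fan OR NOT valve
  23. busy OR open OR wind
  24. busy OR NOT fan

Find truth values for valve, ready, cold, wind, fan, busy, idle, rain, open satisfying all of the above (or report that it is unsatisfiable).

valve = True; ready = False; cold = True; wind = True; fan = True; busy = True; idle = True; rain = True; open = False

Set valve = True.
  then (busy OR NOT valve) forces busy = True.
  then (fan OR NOT valve) forces fan = True.
  then (NOT fan OR rain) forces rain = True.
Try ready = True:
  (NOT cold OR NOT ready) forces cold = False.
  (cold OR open) forces open = True.
  (NOT busy OR cold OR wind) forces wind = True.
  clause (NOT fan OR NOT open OR NOT wind) is falsified — backtrack.
So ready = False.
  then (idle OR ready) forces idle = True.
Try cold = False:
  (cold OR open) forces open = True.
  (NOT busy OR cold OR wind) forces wind = True.
  clause (NOT fan OR NOT open OR NOT wind) is falsified — backtrack.
So cold = True.
  then (NOT busy OR NOT cold OR NOT open) forces open = False.
  then (NOT busy OR open OR wind) forces wind = True.
All clauses satisfied.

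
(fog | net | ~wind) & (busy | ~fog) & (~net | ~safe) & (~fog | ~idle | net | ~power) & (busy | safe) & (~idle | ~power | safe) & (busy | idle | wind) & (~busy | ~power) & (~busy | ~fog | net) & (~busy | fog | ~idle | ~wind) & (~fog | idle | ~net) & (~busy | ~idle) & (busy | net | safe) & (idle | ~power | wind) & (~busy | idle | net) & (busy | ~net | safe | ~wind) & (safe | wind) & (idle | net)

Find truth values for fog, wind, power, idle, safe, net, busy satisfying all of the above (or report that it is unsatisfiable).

fog: False, wind: False, power: True, idle: True, safe: True, net: False, busy: False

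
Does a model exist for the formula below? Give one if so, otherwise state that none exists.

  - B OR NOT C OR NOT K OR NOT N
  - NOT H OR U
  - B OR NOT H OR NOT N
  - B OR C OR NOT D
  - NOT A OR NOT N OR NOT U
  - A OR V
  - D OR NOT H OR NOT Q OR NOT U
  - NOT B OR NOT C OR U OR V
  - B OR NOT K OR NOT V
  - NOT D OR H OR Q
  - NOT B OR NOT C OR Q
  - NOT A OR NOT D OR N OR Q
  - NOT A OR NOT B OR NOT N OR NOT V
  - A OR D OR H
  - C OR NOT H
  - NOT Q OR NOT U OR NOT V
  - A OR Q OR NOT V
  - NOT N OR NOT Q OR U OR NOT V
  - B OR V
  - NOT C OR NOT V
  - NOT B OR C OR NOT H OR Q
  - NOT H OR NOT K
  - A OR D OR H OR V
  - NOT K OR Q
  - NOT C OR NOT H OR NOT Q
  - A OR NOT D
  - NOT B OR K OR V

C = False; N = False; D = True; K = True; B = True; V = True; U = False; H = False; Q = True; A = True

Set C = False.
  then (C OR NOT H) forces H = False.
Set N = False.
Set D = True.
  then (B OR C OR NOT D) forces B = True.
  then (NOT D OR H OR Q) forces Q = True.
  then (A OR NOT D) forces A = True.
Set K = True.
Set V = True.
  then (NOT Q OR NOT U OR NOT V) forces U = False.
All clauses satisfied.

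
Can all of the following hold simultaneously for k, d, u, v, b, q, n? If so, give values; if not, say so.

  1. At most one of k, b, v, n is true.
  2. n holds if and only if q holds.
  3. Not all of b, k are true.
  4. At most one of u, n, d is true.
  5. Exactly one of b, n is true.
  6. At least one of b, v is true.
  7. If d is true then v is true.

k = False; d = False; u = True; v = False; b = True; q = False; n = False

  (1) {k, b, v, n}: 1 true — at most one ✓
  (2) n=F, q=F — same ✓
  (3) {b, k}: 1/2 true — not all ✓
  (4) {u, n, d}: 1 true — at most one ✓
  (5) {b, n}: 1 true — exactly one ✓
  (6) {b, v}: 1 true — at least one ✓
  (7) d=F ⇒ v: vacuous ✓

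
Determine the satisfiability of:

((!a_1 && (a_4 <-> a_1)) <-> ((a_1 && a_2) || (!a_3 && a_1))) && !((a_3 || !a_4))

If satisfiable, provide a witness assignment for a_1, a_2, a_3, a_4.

a_1: False, a_2: True, a_3: False, a_4: True

  (!a_1 && (a_4 <-> a_1)) <-> ((a_1 && a_2) || (!a_3 && a_1)) = True
    !a_1 && (a_4 <-> a_1) = False
      !a_1 = True
      a_4 <-> a_1 = False
    (a_1 && a_2) || (!a_3 && a_1) = False
      a_1 && a_2 = False
      !a_3 && a_1 = False
        !a_3 = True
  !((a_3 || !a_4)) = True
    a_3 || !a_4 = False
      !a_4 = False
Both conjuncts True, so the formula holds.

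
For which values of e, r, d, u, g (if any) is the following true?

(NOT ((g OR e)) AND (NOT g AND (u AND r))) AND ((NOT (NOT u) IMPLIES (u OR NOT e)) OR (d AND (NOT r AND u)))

e = False; r = True; d = False; u = True; g = False

  NOT ((g OR e)) AND (NOT g AND (u AND r)) = True
    NOT ((g OR e)) = True
      g OR e = False
    NOT g AND (u AND r) = True
      NOT g = True
      u AND r = True
  (NOT (NOT u) IMPLIES (u OR NOT e)) OR (d AND (NOT r AND u)) = True
    NOT (NOT u) IMPLIES (u OR NOT e) = True
      NOT (NOT u) = True
        NOT u = False
      u OR NOT e = True
        NOT e = True
    d AND (NOT r AND u) = False
      NOT r AND u = False
        NOT r = False
Both conjuncts True, so the formula holds.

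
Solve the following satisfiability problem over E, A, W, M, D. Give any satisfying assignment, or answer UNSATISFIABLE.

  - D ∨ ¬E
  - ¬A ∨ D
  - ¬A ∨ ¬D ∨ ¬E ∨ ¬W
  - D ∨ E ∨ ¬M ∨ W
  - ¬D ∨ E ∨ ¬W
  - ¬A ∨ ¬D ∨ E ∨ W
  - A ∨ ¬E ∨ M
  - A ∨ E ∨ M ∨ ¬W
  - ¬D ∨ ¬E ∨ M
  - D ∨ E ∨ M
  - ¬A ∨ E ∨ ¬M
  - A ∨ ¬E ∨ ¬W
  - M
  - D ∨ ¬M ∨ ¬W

Unit clause (M) forces M = True.
Set E = True.
  then (D ∨ ¬E) forces D = True.
Set A = True.
  then (¬A ∨ ¬D ∨ ¬E ∨ ¬W) forces W = False.
All clauses satisfied.

E=T; A=T; W=F; M=T; D=T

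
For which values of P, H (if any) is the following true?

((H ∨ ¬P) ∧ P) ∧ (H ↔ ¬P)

The formula is unsatisfiable.

Case P = True: the formula simplifies to H ∧ ¬H.
  H = True: the conjunct ¬H is False.
  H = False: the conjunct H is False.
Case P = False: the conjunct P is False.
Both cases fail — unsatisfiable.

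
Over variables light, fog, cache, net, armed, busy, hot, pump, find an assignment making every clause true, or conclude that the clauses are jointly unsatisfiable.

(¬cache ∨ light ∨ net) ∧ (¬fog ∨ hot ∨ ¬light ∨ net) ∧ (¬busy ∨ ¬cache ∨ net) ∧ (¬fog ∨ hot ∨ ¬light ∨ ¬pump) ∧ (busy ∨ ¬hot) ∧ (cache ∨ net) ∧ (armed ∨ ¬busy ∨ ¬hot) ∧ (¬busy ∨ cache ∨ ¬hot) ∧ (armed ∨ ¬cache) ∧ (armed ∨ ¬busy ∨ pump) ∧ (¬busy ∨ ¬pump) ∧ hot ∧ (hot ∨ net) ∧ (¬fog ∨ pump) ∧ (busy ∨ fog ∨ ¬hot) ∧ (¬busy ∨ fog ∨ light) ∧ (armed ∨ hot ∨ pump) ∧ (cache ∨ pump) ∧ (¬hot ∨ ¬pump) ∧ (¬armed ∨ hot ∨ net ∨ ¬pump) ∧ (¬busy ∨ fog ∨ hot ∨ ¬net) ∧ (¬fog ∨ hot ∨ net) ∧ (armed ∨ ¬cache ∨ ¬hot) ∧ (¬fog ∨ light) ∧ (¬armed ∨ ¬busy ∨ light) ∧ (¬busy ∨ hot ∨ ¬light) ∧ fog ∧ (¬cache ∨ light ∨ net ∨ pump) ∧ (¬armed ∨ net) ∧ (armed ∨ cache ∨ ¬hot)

Case fog = True:
  (hot) forces hot = True.
  (busy ∨ ¬hot) forces busy = True.
  (armed ∨ ¬busy ∨ ¬hot) forces armed = True.
  (¬busy ∨ cache ∨ ¬hot) forces cache = True.
  (¬busy ∨ ¬cache ∨ net) forces net = True.
  (¬busy ∨ ¬pump) forces pump = False.
  Clause (¬fog ∨ pump) is falsified — contradiction.
Case fog = False:
  Clause (fog) is falsified — contradiction.
Both cases fail, so the formula is unsatisfiable.

Unsatisfiable — no assignment works.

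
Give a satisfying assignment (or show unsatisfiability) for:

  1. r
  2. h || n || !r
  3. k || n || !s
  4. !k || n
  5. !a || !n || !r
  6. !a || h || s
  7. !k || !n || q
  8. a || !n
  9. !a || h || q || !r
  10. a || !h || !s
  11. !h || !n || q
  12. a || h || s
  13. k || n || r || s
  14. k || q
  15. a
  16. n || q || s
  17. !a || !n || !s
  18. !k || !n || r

Unit clause (r) forces r = True.
Unit clause (a) forces a = True.
In (!a || !n || !r) only !n is left, so n = False.
In (h || n || !r) only h is left, so h = True.
In (!k || n) only !k is left, so k = False.
In (k || q) only q is left, so q = True.
In (k || n || !s) only !s is left, so s = False.
All clauses satisfied.

n = False, s = False, r = True, a = True, q = True, h = True, k = False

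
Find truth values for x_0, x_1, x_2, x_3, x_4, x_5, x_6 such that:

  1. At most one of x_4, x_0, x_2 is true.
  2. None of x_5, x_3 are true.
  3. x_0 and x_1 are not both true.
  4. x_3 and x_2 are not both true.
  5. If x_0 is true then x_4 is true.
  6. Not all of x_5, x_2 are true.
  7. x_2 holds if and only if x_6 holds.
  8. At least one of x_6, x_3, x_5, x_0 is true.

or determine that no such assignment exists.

x_0: False, x_1: True, x_2: True, x_3: False, x_4: False, x_5: False, x_6: True

  (1) {x_4, x_0, x_2}: 1 true — at most one ✓
  (2) {x_5, x_3}: 0 true — none ✓
  (3) x_0=F, x_1=T — not both ✓
  (4) x_3=F, x_2=T — not both ✓
  (5) x_0=F ⇒ x_4: vacuous ✓
  (6) {x_5, x_2}: 1/2 true — not all ✓
  (7) x_2=T, x_6=T — same ✓
  (8) {x_6, x_3, x_5, x_0}: 1 true — at least one ✓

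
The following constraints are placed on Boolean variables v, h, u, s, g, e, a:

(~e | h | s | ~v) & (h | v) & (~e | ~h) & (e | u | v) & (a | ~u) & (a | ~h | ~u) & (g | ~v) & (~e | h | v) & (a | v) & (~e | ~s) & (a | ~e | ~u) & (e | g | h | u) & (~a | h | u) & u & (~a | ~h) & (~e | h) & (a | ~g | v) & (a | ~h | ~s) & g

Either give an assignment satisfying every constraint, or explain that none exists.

Unit clause (u) forces u = True.
Unit clause (g) forces g = True.
In (a | ~u) only a is left, so a = True.
In (~a | ~h) only ~h is left, so h = False.
In (~e | h) only ~e is left, so e = False.
In (h | v) only v is left, so v = True.
Set s = True.
All clauses satisfied.

v: True; h: False; u: True; s: True; g: True; e: False; a: True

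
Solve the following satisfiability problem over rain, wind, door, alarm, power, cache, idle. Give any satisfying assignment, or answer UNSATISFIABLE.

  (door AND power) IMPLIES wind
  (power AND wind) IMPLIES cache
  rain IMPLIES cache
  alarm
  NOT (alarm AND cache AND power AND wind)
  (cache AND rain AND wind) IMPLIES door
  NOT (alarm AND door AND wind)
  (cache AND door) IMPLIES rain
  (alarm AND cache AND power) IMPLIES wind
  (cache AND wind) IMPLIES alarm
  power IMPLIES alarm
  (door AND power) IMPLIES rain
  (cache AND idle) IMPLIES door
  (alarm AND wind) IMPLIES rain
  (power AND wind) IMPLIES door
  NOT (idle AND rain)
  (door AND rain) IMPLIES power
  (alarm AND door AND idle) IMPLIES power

rain = False, wind = False, door = False, alarm = True, power = False, cache = False, idle = True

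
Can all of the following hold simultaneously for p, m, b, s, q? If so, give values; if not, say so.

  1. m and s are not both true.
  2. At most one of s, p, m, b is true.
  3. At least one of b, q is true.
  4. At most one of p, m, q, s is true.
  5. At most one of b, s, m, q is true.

p = False; m = False; b = False; s = False; q = True

  (1) m=F, s=F — not both ✓
  (2) {s, p, m, b}: 0 true — at most one ✓
  (3) {b, q}: 1 true — at least one ✓
  (4) {p, m, q, s}: 1 true — at most one ✓
  (5) {b, s, m, q}: 1 true — at most one ✓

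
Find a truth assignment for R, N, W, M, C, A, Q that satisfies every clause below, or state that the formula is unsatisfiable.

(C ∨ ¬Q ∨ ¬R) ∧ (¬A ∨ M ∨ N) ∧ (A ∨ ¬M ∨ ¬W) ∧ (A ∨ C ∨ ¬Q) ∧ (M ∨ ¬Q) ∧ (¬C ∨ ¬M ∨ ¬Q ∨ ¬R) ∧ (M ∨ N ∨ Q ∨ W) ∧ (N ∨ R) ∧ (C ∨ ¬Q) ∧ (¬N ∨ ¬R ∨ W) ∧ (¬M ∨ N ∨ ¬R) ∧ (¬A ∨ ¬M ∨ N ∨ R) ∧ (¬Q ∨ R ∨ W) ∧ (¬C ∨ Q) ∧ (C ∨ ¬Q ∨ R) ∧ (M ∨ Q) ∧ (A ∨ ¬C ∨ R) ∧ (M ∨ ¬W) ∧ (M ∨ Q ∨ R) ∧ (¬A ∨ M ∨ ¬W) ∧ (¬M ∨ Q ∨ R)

R=T, N=T, W=T, M=T, C=F, A=T, Q=F

Set R = True.
Try N = False:
  (¬M ∨ N ∨ ¬R) forces M = False.
  (¬A ∨ M ∨ N) forces A = False.
  (M ∨ ¬Q) forces Q = False.
  clause (M ∨ Q) is falsified — backtrack.
So N = True.
  then (¬N ∨ ¬R ∨ W) forces W = True.
  then (M ∨ ¬W) forces M = True.
  then (A ∨ ¬M ∨ ¬W) forces A = True.
Set C = False.
  then (C ∨ ¬Q ∨ ¬R) forces Q = False.
All clauses satisfied.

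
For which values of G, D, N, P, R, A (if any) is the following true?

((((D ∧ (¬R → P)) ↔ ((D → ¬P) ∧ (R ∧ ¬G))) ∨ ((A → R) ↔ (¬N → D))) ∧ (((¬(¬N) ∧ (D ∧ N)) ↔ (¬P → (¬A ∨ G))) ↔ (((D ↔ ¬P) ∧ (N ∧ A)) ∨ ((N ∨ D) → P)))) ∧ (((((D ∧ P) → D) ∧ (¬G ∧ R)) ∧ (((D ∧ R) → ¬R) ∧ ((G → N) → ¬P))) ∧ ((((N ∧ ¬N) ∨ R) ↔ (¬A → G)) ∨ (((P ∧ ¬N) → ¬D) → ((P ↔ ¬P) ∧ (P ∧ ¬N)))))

Case R = True: the formula simplifies to (((D ↔ ((D → ¬P) ∧ ¬G)) ∨ (¬N → D)) ∧ (((¬(¬N) ∧ (D ∧ N)) ↔ (¬P → (¬A ∨ G))) ↔ (((D ↔ ¬P) ∧ (N ∧ A)) ∨ ((N ∨ D) → P)))) ∧ (((((D ∧ P) → D) ∧ ¬G) ∧ (¬D ∧ ((G → N) → ¬P))) ∧ ((¬A → G) ∨ (((P ∧ ¬N) → ¬D) → ((P ↔ ¬P) ∧ (P ∧ ¬N))))).
  D = True: the conjunct ¬D is False.
  D = False: simplifies to ((G ∨ N) ∧ (¬((¬P → (¬A ∨ G))) ↔ ((P ∧ (N ∧ A)) ∨ (N → P)))) ∧ ((¬G ∧ ((G → N) → ¬P)) ∧ ((¬A → G) ∨ ((P ↔ ¬P) ∧ (P ∧ ¬N)))).
    P = True: the conjunct ¬((¬P → (¬A ∨ G))) ↔ ((P ∧ (N ∧ A)) ∨ (N → P)) becomes ¬True ↔ ((N ∧ A) ∨ True) = False.
    P = False: simplifies to ((G ∨ N) ∧ (¬((¬A ∨ G)) ↔ ¬N)) ∧ (¬G ∧ (¬A → G)).
      G = True: the conjunct ¬G is False.
      G = False: simplifies to (N ∧ (¬(¬A) ↔ ¬N)) ∧ A.
        N = True: simplifies to ¬A ∧ A.
          A = True: the conjunct ¬A is False.
          A = False: the conjunct A is False.
        N = False: the conjunct N is False.
Case R = False: the conjunct R is False.
Both cases fail — unsatisfiable.

UNSATISFIABLE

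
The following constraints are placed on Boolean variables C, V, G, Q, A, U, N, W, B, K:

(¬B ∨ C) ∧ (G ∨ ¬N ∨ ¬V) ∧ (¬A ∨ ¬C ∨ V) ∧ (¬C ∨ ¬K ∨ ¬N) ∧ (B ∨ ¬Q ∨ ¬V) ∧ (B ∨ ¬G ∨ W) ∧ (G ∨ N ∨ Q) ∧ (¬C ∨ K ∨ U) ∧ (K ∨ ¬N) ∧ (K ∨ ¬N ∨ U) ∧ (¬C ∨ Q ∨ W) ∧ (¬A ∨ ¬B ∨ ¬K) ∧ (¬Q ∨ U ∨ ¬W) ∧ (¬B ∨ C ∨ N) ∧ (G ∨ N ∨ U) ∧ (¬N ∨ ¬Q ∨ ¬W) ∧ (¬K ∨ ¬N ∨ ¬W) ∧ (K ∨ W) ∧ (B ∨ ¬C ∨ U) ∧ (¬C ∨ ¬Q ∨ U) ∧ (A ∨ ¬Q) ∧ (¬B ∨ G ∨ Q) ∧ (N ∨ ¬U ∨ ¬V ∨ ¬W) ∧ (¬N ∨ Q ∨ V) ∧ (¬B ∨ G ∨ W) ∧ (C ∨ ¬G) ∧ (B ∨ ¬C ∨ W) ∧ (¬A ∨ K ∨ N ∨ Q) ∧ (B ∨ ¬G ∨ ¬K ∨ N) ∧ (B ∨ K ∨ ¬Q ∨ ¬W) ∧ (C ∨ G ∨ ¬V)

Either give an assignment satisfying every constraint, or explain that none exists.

C: True, V: False, G: True, Q: False, A: False, U: True, N: False, W: True, B: False, K: False

Set C = True.
Set V = False.
  then (¬A ∨ ¬C ∨ V) forces A = False.
  then (A ∨ ¬Q) forces Q = False.
  then (¬N ∨ Q ∨ V) forces N = False.
  then (G ∨ N ∨ Q) forces G = True.
  then (¬C ∨ Q ∨ W) forces W = True.
Set U = True.
Set B = False.
  then (B ∨ ¬G ∨ ¬K ∨ N) forces K = False.
All clauses satisfied.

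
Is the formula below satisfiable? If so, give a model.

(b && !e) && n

e = False; n = True; b = True

  b && !e = True
    !e = True
Both conjuncts True, so the formula holds.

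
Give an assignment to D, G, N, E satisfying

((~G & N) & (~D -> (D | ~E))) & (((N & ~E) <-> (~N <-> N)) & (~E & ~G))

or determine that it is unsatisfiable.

Case E = True: the conjunct ~E is False.
Case E = False: the formula simplifies to (~G & N) & ((N <-> (~N <-> N)) & ~G).
  N = True: the conjunct N <-> (~N <-> N) becomes True <-> (False <-> True) = False.
  N = False: the conjunct N is False.
Both cases fail — unsatisfiable.

No satisfying assignment exists.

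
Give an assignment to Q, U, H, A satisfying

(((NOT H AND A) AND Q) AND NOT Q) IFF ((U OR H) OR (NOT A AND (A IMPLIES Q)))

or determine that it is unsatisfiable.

Q = True, U = False, H = False, A = True

  (((NOT H AND A) AND Q) AND NOT Q) IFF ((U OR H) OR (NOT A AND (A IMPLIES Q))) = True
    ((NOT H AND A) AND Q) AND NOT Q = False
      (NOT H AND A) AND Q = True
        NOT H AND A = True
          NOT H = True
      NOT Q = False
    (U OR H) OR (NOT A AND (A IMPLIES Q)) = False
      U OR H = False
      NOT A AND (A IMPLIES Q) = False
        NOT A = False
        A IMPLIES Q = True
The formula evaluates to True.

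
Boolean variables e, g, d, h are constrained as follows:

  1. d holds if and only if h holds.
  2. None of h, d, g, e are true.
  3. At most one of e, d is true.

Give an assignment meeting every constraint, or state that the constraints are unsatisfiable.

e = False, g = False, d = False, h = False

  (1) d=F, h=F — same ✓
  (2) {h, d, g, e}: 0 true — none ✓
  (3) {e, d}: 0 true — at most one ✓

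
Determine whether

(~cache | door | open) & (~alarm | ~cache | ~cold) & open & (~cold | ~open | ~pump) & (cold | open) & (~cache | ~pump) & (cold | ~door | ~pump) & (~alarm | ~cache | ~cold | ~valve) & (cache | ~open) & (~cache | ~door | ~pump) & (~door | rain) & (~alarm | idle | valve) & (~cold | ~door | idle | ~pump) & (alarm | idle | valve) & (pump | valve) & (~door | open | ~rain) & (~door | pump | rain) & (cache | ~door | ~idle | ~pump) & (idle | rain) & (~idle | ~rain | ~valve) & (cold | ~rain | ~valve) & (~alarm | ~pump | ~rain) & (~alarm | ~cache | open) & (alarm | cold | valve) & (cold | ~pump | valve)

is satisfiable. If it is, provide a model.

Unit clause (open) forces open = True.
In (cache | ~open) only cache is left, so cache = True.
In (~cache | ~pump) only ~pump is left, so pump = False.
In (pump | valve) only valve is left, so valve = True.
Set rain = True.
  then (~idle | ~rain | ~valve) forces idle = False.
  then (cold | ~rain | ~valve) forces cold = True.
  then (~alarm | ~cache | ~cold) forces alarm = False.
Set door = False.
All clauses satisfied.

cache: True, rain: True, cold: True, door: False, alarm: False, pump: False, valve: True, idle: False, open: True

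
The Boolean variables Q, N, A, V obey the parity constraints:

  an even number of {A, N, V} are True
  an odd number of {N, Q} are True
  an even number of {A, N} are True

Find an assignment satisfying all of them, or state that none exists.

Q = False; N = True; A = True; V = False

{A, N, V}: 2 true → even ✓
{N, Q}: 1 true → odd ✓
{A, N}: 2 true → even ✓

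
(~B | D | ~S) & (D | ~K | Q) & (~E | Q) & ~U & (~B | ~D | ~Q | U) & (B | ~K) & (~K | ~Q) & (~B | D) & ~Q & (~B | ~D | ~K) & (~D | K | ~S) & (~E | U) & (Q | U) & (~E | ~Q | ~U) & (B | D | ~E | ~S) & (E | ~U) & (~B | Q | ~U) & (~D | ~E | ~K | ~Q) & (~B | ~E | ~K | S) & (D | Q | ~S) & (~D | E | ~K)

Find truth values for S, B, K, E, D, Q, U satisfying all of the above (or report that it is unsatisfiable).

Case U = True:
  Clause (~U) is falsified — contradiction.
Case U = False:
  (~Q) forces Q = False.
  Clause (Q | U) is falsified — contradiction.
Both cases fail, so the formula is unsatisfiable.

Unsatisfiable — no assignment works.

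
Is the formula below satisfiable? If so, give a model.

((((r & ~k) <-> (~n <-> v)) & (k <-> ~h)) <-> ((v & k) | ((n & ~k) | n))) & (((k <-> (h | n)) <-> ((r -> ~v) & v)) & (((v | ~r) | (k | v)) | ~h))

h = False, k = True, n = True, r = False, v = True

  (((r & ~k) <-> (~n <-> v)) & (k <-> ~h)) <-> ((v & k) | ((n & ~k) | n)) = True
    ((r & ~k) <-> (~n <-> v)) & (k <-> ~h) = True
      (r & ~k) <-> (~n <-> v) = True
        r & ~k = False
          ~k = False
        ~n <-> v = False
          ~n = False
      k <-> ~h = True
        ~h = True
    (v & k) | ((n & ~k) | n) = True
      v & k = True
      (n & ~k) | n = True
        n & ~k = False
          ~k = False
  ((k <-> (h | n)) <-> ((r -> ~v) & v)) & (((v | ~r) | (k | v)) | ~h) = True
    (k <-> (h | n)) <-> ((r -> ~v) & v) = True
      k <-> (h | n) = True
        h | n = True
      (r -> ~v) & v = True
        r -> ~v = True
          ~v = False
    ((v | ~r) | (k | v)) | ~h = True
      (v | ~r) | (k | v) = True
        v | ~r = True
          ~r = True
        k | v = True
      ~h = True
Both conjuncts True, so the formula holds.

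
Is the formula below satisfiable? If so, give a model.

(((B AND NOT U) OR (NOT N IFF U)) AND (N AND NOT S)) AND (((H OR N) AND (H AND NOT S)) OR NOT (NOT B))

S: False, U: False, N: True, H: True, B: True

  ((B AND NOT U) OR (NOT N IFF U)) AND (N AND NOT S) = True
    (B AND NOT U) OR (NOT N IFF U) = True
      B AND NOT U = True
        NOT U = True
      NOT N IFF U = True
        NOT N = False
    N AND NOT S = True
      NOT S = True
  ((H OR N) AND (H AND NOT S)) OR NOT (NOT B) = True
    (H OR N) AND (H AND NOT S) = True
      H OR N = True
      H AND NOT S = True
        NOT S = True
    NOT (NOT B) = True
      NOT B = False
Both conjuncts True, so the formula holds.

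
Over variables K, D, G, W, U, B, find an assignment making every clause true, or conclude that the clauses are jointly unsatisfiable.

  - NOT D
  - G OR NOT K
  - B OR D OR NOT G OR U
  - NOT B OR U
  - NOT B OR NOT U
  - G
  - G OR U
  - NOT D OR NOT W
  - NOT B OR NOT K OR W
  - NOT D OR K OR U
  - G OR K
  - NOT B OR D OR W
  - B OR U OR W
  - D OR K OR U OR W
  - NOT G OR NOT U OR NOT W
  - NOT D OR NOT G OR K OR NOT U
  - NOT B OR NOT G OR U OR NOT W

Unit clause (NOT D) forces D = False.
Unit clause (G) forces G = True.
Set K = False.
Try W = True:
  (NOT G OR NOT U OR NOT W) forces U = False.
  (B OR D OR NOT G OR U) forces B = True.
  clause (NOT B OR U) is falsified — backtrack.
So W = False.
  then (NOT B OR D OR W) forces B = False.
  then (B OR U OR W) forces U = True.
All clauses satisfied.

K = False; D = False; G = True; W = False; U = True; B = False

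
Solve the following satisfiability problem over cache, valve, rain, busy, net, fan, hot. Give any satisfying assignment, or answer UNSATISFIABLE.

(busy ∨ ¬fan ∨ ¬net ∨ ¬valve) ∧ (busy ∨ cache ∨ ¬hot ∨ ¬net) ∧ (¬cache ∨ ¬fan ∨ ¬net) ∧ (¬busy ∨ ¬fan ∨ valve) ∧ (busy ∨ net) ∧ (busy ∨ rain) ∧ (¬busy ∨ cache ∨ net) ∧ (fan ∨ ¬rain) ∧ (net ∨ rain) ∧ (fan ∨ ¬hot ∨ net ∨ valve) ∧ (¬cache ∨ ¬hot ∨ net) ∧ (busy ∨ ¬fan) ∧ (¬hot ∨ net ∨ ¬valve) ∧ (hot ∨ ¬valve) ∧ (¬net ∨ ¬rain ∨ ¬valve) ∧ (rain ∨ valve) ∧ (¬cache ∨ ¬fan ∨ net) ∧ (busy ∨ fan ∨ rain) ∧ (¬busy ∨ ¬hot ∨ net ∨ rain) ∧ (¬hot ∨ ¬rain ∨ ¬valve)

Set cache = False.
Try valve = False:
  (rain ∨ valve) forces rain = True.
  (fan ∨ ¬rain) forces fan = True.
  (¬busy ∨ ¬fan ∨ valve) forces busy = False.
  clause (busy ∨ ¬fan) is falsified — backtrack.
So valve = True.
  then (hot ∨ ¬valve) forces hot = True.
  then (¬hot ∨ ¬rain ∨ ¬valve) forces rain = False.
  then (busy ∨ rain) forces busy = True.
  then (¬busy ∨ cache ∨ net) forces net = True.
Set fan = False.
All clauses satisfied.

cache = False, valve = True, rain = False, busy = True, net = True, fan = False, hot = True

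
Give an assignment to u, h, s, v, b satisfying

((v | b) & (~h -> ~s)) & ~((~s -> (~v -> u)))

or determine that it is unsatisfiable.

u: False, h: False, s: False, v: False, b: True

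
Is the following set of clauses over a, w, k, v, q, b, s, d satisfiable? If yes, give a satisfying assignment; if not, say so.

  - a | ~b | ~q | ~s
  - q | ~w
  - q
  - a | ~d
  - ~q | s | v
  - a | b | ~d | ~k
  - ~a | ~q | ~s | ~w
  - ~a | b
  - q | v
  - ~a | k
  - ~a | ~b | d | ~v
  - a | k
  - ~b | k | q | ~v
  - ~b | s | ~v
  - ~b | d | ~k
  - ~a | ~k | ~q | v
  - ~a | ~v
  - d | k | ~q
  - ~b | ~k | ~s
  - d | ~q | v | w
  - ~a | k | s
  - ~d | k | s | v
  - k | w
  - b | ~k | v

a: False, w: False, k: True, v: True, q: True, b: False, s: False, d: False

Unit clause (q) forces q = True.
Try a = True:
  (~a | b) forces b = True.
  (~a | k) forces k = True.
  (~b | d | ~k) forces d = True.
  (~a | ~k | ~q | v) forces v = True.
  clause (~a | ~v) is falsified — backtrack.
So a = False.
  then (a | ~d) forces d = False.
  then (a | k) forces k = True.
  then (~b | d | ~k) forces b = False.
  then (b | ~k | v) forces v = True.
Set w = False.
Set s = False.
All clauses satisfied.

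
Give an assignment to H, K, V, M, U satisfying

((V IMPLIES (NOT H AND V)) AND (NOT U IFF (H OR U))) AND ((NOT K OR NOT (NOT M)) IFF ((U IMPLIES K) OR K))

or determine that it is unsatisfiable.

H = True, K = False, V = False, M = False, U = False

  (V IMPLIES (NOT H AND V)) AND (NOT U IFF (H OR U)) = True
    V IMPLIES (NOT H AND V) = True
      NOT H AND V = False
        NOT H = False
    NOT U IFF (H OR U) = True
      NOT U = True
      H OR U = True
  (NOT K OR NOT (NOT M)) IFF ((U IMPLIES K) OR K) = True
    NOT K OR NOT (NOT M) = True
      NOT K = True
      NOT (NOT M) = False
        NOT M = True
    (U IMPLIES K) OR K = True
      U IMPLIES K = True
Both conjuncts True, so the formula holds.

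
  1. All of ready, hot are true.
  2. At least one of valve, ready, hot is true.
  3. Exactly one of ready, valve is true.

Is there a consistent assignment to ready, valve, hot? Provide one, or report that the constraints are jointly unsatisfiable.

ready: True; valve: False; hot: True

  (1) {ready, hot}: all 2 true ✓
  (2) {valve, ready, hot}: 2 true — at least one ✓
  (3) {ready, valve}: 1 true — exactly one ✓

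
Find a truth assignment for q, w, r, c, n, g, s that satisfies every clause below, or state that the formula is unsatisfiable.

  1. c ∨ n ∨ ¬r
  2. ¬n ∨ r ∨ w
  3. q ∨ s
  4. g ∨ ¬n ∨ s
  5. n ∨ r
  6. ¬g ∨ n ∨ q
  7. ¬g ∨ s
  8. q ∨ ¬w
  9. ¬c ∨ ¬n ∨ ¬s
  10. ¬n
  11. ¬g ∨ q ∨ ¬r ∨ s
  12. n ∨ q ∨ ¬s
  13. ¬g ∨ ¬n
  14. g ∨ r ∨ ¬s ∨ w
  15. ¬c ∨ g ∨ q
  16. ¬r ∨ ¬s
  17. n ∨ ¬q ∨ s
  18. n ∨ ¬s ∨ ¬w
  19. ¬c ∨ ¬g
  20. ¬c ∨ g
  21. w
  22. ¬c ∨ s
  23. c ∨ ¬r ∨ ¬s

Unsatisfiable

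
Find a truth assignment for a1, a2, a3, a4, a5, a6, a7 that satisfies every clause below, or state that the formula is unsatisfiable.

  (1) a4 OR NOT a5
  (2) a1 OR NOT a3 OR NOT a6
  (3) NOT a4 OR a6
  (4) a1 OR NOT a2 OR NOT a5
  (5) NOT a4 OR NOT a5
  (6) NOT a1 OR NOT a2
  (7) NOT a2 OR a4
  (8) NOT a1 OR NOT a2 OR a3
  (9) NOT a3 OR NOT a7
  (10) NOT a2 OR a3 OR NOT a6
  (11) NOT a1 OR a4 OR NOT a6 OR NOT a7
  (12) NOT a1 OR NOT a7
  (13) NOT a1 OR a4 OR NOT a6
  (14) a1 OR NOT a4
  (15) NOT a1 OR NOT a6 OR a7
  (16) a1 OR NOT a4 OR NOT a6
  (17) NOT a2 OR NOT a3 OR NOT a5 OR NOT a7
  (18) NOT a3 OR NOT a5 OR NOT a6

a1=T; a2=F; a3=T; a4=F; a5=F; a6=F; a7=F

Set a1 = True.
  then (NOT a1 OR NOT a2) forces a2 = False.
  then (NOT a1 OR NOT a7) forces a7 = False.
  then (NOT a1 OR NOT a6 OR a7) forces a6 = False.
  then (NOT a4 OR a6) forces a4 = False.
  then (a4 OR NOT a5) forces a5 = False.
Set a3 = True.
All clauses satisfied.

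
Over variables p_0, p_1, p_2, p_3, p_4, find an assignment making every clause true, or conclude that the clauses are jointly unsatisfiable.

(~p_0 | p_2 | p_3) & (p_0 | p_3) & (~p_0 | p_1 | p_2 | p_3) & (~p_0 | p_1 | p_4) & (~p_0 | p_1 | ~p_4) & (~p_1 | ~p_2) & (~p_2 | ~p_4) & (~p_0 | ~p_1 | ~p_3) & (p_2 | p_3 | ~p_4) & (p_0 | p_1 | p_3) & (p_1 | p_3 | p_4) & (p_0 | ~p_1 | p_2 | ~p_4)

Set p_0 = False.
  then (p_0 | p_3) forces p_3 = True.
Set p_1 = False.
Set p_2 = True.
  then (~p_2 | ~p_4) forces p_4 = False.
All clauses satisfied.

p_0 = False, p_1 = False, p_2 = True, p_3 = True, p_4 = False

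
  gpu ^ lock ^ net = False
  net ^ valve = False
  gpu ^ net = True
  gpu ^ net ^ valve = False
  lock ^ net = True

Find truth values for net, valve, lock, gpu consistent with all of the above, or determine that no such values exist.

Adding constraints 1, 2, 4, 5 mod 2: every variable appears an even number of times on the left, so the left side is 0.
But the right sides sum to 1 (mod 2). 0 ≠ 1 — the system is inconsistent.

The formula is unsatisfiable.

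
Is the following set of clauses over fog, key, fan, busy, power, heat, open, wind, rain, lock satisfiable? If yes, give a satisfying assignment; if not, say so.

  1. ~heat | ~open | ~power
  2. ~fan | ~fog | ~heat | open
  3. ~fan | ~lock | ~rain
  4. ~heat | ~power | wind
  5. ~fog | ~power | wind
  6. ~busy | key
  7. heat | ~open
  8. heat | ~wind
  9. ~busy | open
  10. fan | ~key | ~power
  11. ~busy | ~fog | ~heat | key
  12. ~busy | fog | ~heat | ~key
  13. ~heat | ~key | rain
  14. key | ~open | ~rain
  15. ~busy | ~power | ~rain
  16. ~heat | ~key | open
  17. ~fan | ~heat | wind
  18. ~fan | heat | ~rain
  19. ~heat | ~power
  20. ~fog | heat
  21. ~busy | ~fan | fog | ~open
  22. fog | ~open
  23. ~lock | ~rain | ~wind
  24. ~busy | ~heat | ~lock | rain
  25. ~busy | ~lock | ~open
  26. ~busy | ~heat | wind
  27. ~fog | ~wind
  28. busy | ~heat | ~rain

Set fog = False.
  then (fog | ~open) forces open = False.
  then (~busy | open) forces busy = False.
Set key = True.
  then (~heat | ~key | open) forces heat = False.
  then (heat | ~wind) forces wind = False.
Set fan = False.
  then (fan | ~key | ~power) forces power = False.
Set rain = False.
Set lock = False.
All clauses satisfied.

fog = False; key = True; fan = False; busy = False; power = False; heat = False; open = False; wind = False; rain = False; lock = False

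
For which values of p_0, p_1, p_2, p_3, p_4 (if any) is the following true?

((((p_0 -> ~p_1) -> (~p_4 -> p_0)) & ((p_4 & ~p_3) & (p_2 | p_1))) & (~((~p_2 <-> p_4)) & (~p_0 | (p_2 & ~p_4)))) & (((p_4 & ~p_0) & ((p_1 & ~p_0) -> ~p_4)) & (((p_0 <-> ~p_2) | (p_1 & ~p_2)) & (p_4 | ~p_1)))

p_0: False; p_1: False; p_2: True; p_3: False; p_4: True

  (((p_0 -> ~p_1) -> (~p_4 -> p_0)) & ((p_4 & ~p_3) & (p_2 | p_1))) & (~((~p_2 <-> p_4)) & (~p_0 | (p_2 & ~p_4))) = True
    ((p_0 -> ~p_1) -> (~p_4 -> p_0)) & ((p_4 & ~p_3) & (p_2 | p_1)) = True
      (p_0 -> ~p_1) -> (~p_4 -> p_0) = True
        p_0 -> ~p_1 = True
          ~p_1 = True
        ~p_4 -> p_0 = True
          ~p_4 = False
      (p_4 & ~p_3) & (p_2 | p_1) = True
        p_4 & ~p_3 = True
          ~p_3 = True
        p_2 | p_1 = True
    ~((~p_2 <-> p_4)) & (~p_0 | (p_2 & ~p_4)) = True
      ~((~p_2 <-> p_4)) = True
        ~p_2 <-> p_4 = False
          ~p_2 = False
      ~p_0 | (p_2 & ~p_4) = True
        ~p_0 = True
        p_2 & ~p_4 = False
          ~p_4 = False
  ((p_4 & ~p_0) & ((p_1 & ~p_0) -> ~p_4)) & (((p_0 <-> ~p_2) | (p_1 & ~p_2)) & (p_4 | ~p_1)) = True
    (p_4 & ~p_0) & ((p_1 & ~p_0) -> ~p_4) = True
      p_4 & ~p_0 = True
        ~p_0 = True
      (p_1 & ~p_0) -> ~p_4 = True
        p_1 & ~p_0 = False
          ~p_0 = True
        ~p_4 = False
    ((p_0 <-> ~p_2) | (p_1 & ~p_2)) & (p_4 | ~p_1) = True
      (p_0 <-> ~p_2) | (p_1 & ~p_2) = True
        p_0 <-> ~p_2 = True
          ~p_2 = False
        p_1 & ~p_2 = False
          ~p_2 = False
      p_4 | ~p_1 = True
        ~p_1 = True
Both conjuncts True, so the formula holds.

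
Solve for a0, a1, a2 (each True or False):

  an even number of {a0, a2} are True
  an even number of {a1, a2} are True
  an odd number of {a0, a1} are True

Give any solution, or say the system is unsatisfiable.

Adding constraints 1, 2, 3 mod 2: every variable appears an even number of times on the left, so the left side is 0.
But the right sides sum to 1 (mod 2). 0 ≠ 1 — the system is inconsistent.

The formula is unsatisfiable.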